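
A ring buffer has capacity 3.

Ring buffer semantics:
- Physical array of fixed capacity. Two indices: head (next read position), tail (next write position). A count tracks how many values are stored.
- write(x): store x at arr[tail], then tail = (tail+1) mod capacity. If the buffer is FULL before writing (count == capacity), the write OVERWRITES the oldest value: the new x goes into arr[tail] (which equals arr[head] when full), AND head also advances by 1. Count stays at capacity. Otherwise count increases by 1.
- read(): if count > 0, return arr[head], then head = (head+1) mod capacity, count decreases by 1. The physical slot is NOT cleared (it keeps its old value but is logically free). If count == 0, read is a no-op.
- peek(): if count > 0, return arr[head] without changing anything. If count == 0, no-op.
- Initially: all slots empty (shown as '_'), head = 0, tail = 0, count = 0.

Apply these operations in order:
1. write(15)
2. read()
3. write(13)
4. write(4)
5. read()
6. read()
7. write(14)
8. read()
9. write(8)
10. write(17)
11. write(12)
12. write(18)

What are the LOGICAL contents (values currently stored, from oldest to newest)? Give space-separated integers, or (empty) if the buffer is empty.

After op 1 (write(15)): arr=[15 _ _] head=0 tail=1 count=1
After op 2 (read()): arr=[15 _ _] head=1 tail=1 count=0
After op 3 (write(13)): arr=[15 13 _] head=1 tail=2 count=1
After op 4 (write(4)): arr=[15 13 4] head=1 tail=0 count=2
After op 5 (read()): arr=[15 13 4] head=2 tail=0 count=1
After op 6 (read()): arr=[15 13 4] head=0 tail=0 count=0
After op 7 (write(14)): arr=[14 13 4] head=0 tail=1 count=1
After op 8 (read()): arr=[14 13 4] head=1 tail=1 count=0
After op 9 (write(8)): arr=[14 8 4] head=1 tail=2 count=1
After op 10 (write(17)): arr=[14 8 17] head=1 tail=0 count=2
After op 11 (write(12)): arr=[12 8 17] head=1 tail=1 count=3
After op 12 (write(18)): arr=[12 18 17] head=2 tail=2 count=3

Answer: 17 12 18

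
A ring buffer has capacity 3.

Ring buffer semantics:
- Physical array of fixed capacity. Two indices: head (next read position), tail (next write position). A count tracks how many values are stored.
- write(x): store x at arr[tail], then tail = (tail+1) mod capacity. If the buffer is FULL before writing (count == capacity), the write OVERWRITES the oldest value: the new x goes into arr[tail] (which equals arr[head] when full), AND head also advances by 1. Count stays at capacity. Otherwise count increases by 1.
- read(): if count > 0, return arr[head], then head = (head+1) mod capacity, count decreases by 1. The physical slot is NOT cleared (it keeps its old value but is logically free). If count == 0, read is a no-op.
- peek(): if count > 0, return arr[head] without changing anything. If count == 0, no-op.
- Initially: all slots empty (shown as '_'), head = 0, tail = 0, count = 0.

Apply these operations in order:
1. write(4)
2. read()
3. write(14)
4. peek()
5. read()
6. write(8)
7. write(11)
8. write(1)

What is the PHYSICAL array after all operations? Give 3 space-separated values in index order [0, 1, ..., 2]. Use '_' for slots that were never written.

Answer: 11 1 8

Derivation:
After op 1 (write(4)): arr=[4 _ _] head=0 tail=1 count=1
After op 2 (read()): arr=[4 _ _] head=1 tail=1 count=0
After op 3 (write(14)): arr=[4 14 _] head=1 tail=2 count=1
After op 4 (peek()): arr=[4 14 _] head=1 tail=2 count=1
After op 5 (read()): arr=[4 14 _] head=2 tail=2 count=0
After op 6 (write(8)): arr=[4 14 8] head=2 tail=0 count=1
After op 7 (write(11)): arr=[11 14 8] head=2 tail=1 count=2
After op 8 (write(1)): arr=[11 1 8] head=2 tail=2 count=3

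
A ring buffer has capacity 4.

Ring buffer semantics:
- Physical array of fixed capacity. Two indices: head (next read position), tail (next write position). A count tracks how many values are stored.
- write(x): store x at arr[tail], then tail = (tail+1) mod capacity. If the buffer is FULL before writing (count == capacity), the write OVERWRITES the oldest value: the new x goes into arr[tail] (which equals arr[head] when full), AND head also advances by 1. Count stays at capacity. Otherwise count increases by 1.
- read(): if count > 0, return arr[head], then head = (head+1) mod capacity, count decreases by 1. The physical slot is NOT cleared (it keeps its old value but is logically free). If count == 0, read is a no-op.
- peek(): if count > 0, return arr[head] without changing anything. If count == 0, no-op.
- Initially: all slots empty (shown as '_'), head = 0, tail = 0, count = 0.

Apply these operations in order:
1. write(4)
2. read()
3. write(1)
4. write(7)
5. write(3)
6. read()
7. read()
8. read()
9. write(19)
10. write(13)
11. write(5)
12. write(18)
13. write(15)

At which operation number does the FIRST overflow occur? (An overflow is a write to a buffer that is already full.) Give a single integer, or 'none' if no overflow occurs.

Answer: 13

Derivation:
After op 1 (write(4)): arr=[4 _ _ _] head=0 tail=1 count=1
After op 2 (read()): arr=[4 _ _ _] head=1 tail=1 count=0
After op 3 (write(1)): arr=[4 1 _ _] head=1 tail=2 count=1
After op 4 (write(7)): arr=[4 1 7 _] head=1 tail=3 count=2
After op 5 (write(3)): arr=[4 1 7 3] head=1 tail=0 count=3
After op 6 (read()): arr=[4 1 7 3] head=2 tail=0 count=2
After op 7 (read()): arr=[4 1 7 3] head=3 tail=0 count=1
After op 8 (read()): arr=[4 1 7 3] head=0 tail=0 count=0
After op 9 (write(19)): arr=[19 1 7 3] head=0 tail=1 count=1
After op 10 (write(13)): arr=[19 13 7 3] head=0 tail=2 count=2
After op 11 (write(5)): arr=[19 13 5 3] head=0 tail=3 count=3
After op 12 (write(18)): arr=[19 13 5 18] head=0 tail=0 count=4
After op 13 (write(15)): arr=[15 13 5 18] head=1 tail=1 count=4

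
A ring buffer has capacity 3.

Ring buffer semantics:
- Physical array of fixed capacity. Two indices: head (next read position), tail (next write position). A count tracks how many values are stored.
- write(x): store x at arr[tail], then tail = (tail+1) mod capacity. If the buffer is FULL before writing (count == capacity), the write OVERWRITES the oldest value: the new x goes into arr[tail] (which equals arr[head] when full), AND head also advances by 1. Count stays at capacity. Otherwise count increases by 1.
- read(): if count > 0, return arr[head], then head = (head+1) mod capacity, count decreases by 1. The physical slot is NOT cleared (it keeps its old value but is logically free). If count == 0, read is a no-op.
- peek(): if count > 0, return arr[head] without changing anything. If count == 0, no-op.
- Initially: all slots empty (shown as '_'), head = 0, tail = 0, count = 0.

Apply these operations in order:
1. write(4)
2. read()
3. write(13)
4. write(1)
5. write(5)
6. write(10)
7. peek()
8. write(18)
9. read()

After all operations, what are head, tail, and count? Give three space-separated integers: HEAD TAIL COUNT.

Answer: 1 0 2

Derivation:
After op 1 (write(4)): arr=[4 _ _] head=0 tail=1 count=1
After op 2 (read()): arr=[4 _ _] head=1 tail=1 count=0
After op 3 (write(13)): arr=[4 13 _] head=1 tail=2 count=1
After op 4 (write(1)): arr=[4 13 1] head=1 tail=0 count=2
After op 5 (write(5)): arr=[5 13 1] head=1 tail=1 count=3
After op 6 (write(10)): arr=[5 10 1] head=2 tail=2 count=3
After op 7 (peek()): arr=[5 10 1] head=2 tail=2 count=3
After op 8 (write(18)): arr=[5 10 18] head=0 tail=0 count=3
After op 9 (read()): arr=[5 10 18] head=1 tail=0 count=2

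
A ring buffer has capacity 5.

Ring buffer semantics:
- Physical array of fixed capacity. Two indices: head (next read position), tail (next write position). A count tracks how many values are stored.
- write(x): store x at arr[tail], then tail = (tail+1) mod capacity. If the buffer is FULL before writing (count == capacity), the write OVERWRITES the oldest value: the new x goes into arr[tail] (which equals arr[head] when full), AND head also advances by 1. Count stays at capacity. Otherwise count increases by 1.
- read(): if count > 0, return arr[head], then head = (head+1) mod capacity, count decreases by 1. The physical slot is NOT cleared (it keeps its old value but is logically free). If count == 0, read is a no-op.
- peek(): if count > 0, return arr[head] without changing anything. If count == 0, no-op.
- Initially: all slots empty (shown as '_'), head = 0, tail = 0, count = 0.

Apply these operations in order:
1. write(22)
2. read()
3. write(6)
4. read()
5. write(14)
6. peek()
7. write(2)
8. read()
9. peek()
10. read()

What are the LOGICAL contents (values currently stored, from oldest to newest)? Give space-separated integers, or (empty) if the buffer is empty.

After op 1 (write(22)): arr=[22 _ _ _ _] head=0 tail=1 count=1
After op 2 (read()): arr=[22 _ _ _ _] head=1 tail=1 count=0
After op 3 (write(6)): arr=[22 6 _ _ _] head=1 tail=2 count=1
After op 4 (read()): arr=[22 6 _ _ _] head=2 tail=2 count=0
After op 5 (write(14)): arr=[22 6 14 _ _] head=2 tail=3 count=1
After op 6 (peek()): arr=[22 6 14 _ _] head=2 tail=3 count=1
After op 7 (write(2)): arr=[22 6 14 2 _] head=2 tail=4 count=2
After op 8 (read()): arr=[22 6 14 2 _] head=3 tail=4 count=1
After op 9 (peek()): arr=[22 6 14 2 _] head=3 tail=4 count=1
After op 10 (read()): arr=[22 6 14 2 _] head=4 tail=4 count=0

Answer: (empty)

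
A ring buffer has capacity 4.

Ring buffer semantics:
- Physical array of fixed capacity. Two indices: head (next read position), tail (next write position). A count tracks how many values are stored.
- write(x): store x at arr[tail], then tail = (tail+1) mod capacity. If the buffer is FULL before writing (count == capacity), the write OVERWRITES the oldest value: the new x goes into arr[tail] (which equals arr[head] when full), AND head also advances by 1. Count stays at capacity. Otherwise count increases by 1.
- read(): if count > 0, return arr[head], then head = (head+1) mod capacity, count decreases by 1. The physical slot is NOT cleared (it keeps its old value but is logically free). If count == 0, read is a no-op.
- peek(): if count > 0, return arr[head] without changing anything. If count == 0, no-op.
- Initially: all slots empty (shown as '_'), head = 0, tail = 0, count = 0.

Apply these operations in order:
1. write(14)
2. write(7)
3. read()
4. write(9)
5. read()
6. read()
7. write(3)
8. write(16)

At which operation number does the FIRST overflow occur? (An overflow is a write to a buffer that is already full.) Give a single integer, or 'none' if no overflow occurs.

After op 1 (write(14)): arr=[14 _ _ _] head=0 tail=1 count=1
After op 2 (write(7)): arr=[14 7 _ _] head=0 tail=2 count=2
After op 3 (read()): arr=[14 7 _ _] head=1 tail=2 count=1
After op 4 (write(9)): arr=[14 7 9 _] head=1 tail=3 count=2
After op 5 (read()): arr=[14 7 9 _] head=2 tail=3 count=1
After op 6 (read()): arr=[14 7 9 _] head=3 tail=3 count=0
After op 7 (write(3)): arr=[14 7 9 3] head=3 tail=0 count=1
After op 8 (write(16)): arr=[16 7 9 3] head=3 tail=1 count=2

Answer: none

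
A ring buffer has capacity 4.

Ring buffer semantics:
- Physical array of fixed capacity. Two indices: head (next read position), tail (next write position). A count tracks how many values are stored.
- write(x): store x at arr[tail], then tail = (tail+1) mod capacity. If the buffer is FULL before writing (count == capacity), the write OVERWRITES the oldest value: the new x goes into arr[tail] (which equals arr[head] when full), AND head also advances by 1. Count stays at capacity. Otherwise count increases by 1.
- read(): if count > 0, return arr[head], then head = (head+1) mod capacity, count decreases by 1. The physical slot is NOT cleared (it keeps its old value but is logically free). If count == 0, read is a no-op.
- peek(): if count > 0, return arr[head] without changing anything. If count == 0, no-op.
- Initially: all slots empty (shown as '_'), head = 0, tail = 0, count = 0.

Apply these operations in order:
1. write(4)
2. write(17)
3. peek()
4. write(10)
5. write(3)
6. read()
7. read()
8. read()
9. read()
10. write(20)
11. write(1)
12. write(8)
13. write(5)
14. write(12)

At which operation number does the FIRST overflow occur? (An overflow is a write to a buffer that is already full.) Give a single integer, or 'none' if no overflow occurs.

Answer: 14

Derivation:
After op 1 (write(4)): arr=[4 _ _ _] head=0 tail=1 count=1
After op 2 (write(17)): arr=[4 17 _ _] head=0 tail=2 count=2
After op 3 (peek()): arr=[4 17 _ _] head=0 tail=2 count=2
After op 4 (write(10)): arr=[4 17 10 _] head=0 tail=3 count=3
After op 5 (write(3)): arr=[4 17 10 3] head=0 tail=0 count=4
After op 6 (read()): arr=[4 17 10 3] head=1 tail=0 count=3
After op 7 (read()): arr=[4 17 10 3] head=2 tail=0 count=2
After op 8 (read()): arr=[4 17 10 3] head=3 tail=0 count=1
After op 9 (read()): arr=[4 17 10 3] head=0 tail=0 count=0
After op 10 (write(20)): arr=[20 17 10 3] head=0 tail=1 count=1
After op 11 (write(1)): arr=[20 1 10 3] head=0 tail=2 count=2
After op 12 (write(8)): arr=[20 1 8 3] head=0 tail=3 count=3
After op 13 (write(5)): arr=[20 1 8 5] head=0 tail=0 count=4
After op 14 (write(12)): arr=[12 1 8 5] head=1 tail=1 count=4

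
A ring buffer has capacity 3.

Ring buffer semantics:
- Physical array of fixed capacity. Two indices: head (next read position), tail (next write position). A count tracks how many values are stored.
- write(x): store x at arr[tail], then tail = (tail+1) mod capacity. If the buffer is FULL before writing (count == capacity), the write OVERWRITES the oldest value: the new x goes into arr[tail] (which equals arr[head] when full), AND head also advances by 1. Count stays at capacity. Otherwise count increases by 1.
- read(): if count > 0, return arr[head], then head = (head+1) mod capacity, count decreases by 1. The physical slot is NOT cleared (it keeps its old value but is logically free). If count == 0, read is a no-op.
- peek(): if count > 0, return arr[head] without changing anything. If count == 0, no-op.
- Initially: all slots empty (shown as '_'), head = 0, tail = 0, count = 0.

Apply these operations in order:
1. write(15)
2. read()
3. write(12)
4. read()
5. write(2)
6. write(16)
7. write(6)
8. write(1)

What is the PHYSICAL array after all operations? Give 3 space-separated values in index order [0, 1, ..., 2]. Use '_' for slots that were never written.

After op 1 (write(15)): arr=[15 _ _] head=0 tail=1 count=1
After op 2 (read()): arr=[15 _ _] head=1 tail=1 count=0
After op 3 (write(12)): arr=[15 12 _] head=1 tail=2 count=1
After op 4 (read()): arr=[15 12 _] head=2 tail=2 count=0
After op 5 (write(2)): arr=[15 12 2] head=2 tail=0 count=1
After op 6 (write(16)): arr=[16 12 2] head=2 tail=1 count=2
After op 7 (write(6)): arr=[16 6 2] head=2 tail=2 count=3
After op 8 (write(1)): arr=[16 6 1] head=0 tail=0 count=3

Answer: 16 6 1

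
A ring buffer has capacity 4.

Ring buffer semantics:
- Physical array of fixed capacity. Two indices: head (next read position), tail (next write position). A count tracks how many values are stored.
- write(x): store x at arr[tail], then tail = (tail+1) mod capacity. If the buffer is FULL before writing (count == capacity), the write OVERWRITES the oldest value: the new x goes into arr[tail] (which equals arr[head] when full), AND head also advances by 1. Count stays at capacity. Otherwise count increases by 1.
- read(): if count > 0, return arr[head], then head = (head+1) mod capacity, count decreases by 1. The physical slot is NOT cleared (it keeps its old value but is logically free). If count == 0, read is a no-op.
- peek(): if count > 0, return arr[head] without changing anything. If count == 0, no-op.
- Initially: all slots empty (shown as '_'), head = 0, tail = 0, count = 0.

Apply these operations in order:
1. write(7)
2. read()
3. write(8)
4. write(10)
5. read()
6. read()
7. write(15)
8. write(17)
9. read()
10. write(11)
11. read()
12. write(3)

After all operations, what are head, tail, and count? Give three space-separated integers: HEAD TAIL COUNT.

Answer: 1 3 2

Derivation:
After op 1 (write(7)): arr=[7 _ _ _] head=0 tail=1 count=1
After op 2 (read()): arr=[7 _ _ _] head=1 tail=1 count=0
After op 3 (write(8)): arr=[7 8 _ _] head=1 tail=2 count=1
After op 4 (write(10)): arr=[7 8 10 _] head=1 tail=3 count=2
After op 5 (read()): arr=[7 8 10 _] head=2 tail=3 count=1
After op 6 (read()): arr=[7 8 10 _] head=3 tail=3 count=0
After op 7 (write(15)): arr=[7 8 10 15] head=3 tail=0 count=1
After op 8 (write(17)): arr=[17 8 10 15] head=3 tail=1 count=2
After op 9 (read()): arr=[17 8 10 15] head=0 tail=1 count=1
After op 10 (write(11)): arr=[17 11 10 15] head=0 tail=2 count=2
After op 11 (read()): arr=[17 11 10 15] head=1 tail=2 count=1
After op 12 (write(3)): arr=[17 11 3 15] head=1 tail=3 count=2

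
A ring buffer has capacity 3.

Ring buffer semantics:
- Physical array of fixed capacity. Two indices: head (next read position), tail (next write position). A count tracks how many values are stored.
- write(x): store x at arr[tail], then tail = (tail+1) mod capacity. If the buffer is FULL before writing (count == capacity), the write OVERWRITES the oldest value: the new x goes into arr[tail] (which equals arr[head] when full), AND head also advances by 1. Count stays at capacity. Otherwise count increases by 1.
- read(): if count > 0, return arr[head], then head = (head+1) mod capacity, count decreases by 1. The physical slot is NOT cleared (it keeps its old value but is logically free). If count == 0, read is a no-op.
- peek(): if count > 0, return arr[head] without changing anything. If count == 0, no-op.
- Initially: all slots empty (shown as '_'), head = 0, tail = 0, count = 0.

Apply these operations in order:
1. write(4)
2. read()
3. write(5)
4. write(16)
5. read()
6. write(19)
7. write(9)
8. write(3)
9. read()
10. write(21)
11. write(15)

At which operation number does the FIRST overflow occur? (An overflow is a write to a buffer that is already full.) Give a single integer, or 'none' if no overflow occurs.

Answer: 8

Derivation:
After op 1 (write(4)): arr=[4 _ _] head=0 tail=1 count=1
After op 2 (read()): arr=[4 _ _] head=1 tail=1 count=0
After op 3 (write(5)): arr=[4 5 _] head=1 tail=2 count=1
After op 4 (write(16)): arr=[4 5 16] head=1 tail=0 count=2
After op 5 (read()): arr=[4 5 16] head=2 tail=0 count=1
After op 6 (write(19)): arr=[19 5 16] head=2 tail=1 count=2
After op 7 (write(9)): arr=[19 9 16] head=2 tail=2 count=3
After op 8 (write(3)): arr=[19 9 3] head=0 tail=0 count=3
After op 9 (read()): arr=[19 9 3] head=1 tail=0 count=2
After op 10 (write(21)): arr=[21 9 3] head=1 tail=1 count=3
After op 11 (write(15)): arr=[21 15 3] head=2 tail=2 count=3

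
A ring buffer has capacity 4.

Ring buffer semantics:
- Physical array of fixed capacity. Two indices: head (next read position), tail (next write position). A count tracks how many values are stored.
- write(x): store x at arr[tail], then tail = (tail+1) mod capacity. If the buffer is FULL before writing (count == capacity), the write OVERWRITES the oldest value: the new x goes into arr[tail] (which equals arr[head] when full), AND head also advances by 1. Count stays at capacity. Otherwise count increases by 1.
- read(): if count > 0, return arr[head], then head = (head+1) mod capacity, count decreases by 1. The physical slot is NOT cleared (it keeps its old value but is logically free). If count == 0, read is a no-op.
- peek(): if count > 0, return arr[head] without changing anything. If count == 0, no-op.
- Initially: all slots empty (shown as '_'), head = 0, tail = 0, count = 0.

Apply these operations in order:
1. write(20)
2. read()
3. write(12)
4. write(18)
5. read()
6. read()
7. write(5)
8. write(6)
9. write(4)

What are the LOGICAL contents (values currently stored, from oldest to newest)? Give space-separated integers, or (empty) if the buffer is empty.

After op 1 (write(20)): arr=[20 _ _ _] head=0 tail=1 count=1
After op 2 (read()): arr=[20 _ _ _] head=1 tail=1 count=0
After op 3 (write(12)): arr=[20 12 _ _] head=1 tail=2 count=1
After op 4 (write(18)): arr=[20 12 18 _] head=1 tail=3 count=2
After op 5 (read()): arr=[20 12 18 _] head=2 tail=3 count=1
After op 6 (read()): arr=[20 12 18 _] head=3 tail=3 count=0
After op 7 (write(5)): arr=[20 12 18 5] head=3 tail=0 count=1
After op 8 (write(6)): arr=[6 12 18 5] head=3 tail=1 count=2
After op 9 (write(4)): arr=[6 4 18 5] head=3 tail=2 count=3

Answer: 5 6 4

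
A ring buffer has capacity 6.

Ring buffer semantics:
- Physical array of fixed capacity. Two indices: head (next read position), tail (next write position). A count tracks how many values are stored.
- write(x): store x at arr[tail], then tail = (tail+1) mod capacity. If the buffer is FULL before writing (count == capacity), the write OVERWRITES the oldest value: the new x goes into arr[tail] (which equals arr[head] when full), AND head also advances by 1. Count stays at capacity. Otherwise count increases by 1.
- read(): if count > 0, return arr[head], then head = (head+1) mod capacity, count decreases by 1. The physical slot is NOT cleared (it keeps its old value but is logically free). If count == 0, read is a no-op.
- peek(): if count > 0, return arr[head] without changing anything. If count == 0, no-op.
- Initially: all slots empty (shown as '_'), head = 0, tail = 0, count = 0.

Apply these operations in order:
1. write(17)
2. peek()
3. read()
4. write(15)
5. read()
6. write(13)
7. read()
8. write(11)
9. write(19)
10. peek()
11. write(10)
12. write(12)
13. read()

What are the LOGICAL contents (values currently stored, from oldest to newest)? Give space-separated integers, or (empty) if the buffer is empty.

After op 1 (write(17)): arr=[17 _ _ _ _ _] head=0 tail=1 count=1
After op 2 (peek()): arr=[17 _ _ _ _ _] head=0 tail=1 count=1
After op 3 (read()): arr=[17 _ _ _ _ _] head=1 tail=1 count=0
After op 4 (write(15)): arr=[17 15 _ _ _ _] head=1 tail=2 count=1
After op 5 (read()): arr=[17 15 _ _ _ _] head=2 tail=2 count=0
After op 6 (write(13)): arr=[17 15 13 _ _ _] head=2 tail=3 count=1
After op 7 (read()): arr=[17 15 13 _ _ _] head=3 tail=3 count=0
After op 8 (write(11)): arr=[17 15 13 11 _ _] head=3 tail=4 count=1
After op 9 (write(19)): arr=[17 15 13 11 19 _] head=3 tail=5 count=2
After op 10 (peek()): arr=[17 15 13 11 19 _] head=3 tail=5 count=2
After op 11 (write(10)): arr=[17 15 13 11 19 10] head=3 tail=0 count=3
After op 12 (write(12)): arr=[12 15 13 11 19 10] head=3 tail=1 count=4
After op 13 (read()): arr=[12 15 13 11 19 10] head=4 tail=1 count=3

Answer: 19 10 12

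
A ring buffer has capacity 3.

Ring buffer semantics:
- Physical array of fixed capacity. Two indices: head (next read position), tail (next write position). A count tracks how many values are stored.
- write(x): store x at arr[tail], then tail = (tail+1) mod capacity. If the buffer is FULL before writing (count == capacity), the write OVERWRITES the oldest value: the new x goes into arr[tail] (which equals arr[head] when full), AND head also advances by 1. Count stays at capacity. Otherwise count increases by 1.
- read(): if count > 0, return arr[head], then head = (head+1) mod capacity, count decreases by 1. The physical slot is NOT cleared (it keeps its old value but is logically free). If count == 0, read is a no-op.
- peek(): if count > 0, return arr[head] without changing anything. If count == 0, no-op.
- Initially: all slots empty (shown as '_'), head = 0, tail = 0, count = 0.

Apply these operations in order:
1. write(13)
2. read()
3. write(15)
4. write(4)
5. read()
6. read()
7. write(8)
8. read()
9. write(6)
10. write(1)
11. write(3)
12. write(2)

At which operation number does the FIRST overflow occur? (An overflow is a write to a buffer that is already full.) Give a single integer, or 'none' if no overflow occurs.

Answer: 12

Derivation:
After op 1 (write(13)): arr=[13 _ _] head=0 tail=1 count=1
After op 2 (read()): arr=[13 _ _] head=1 tail=1 count=0
After op 3 (write(15)): arr=[13 15 _] head=1 tail=2 count=1
After op 4 (write(4)): arr=[13 15 4] head=1 tail=0 count=2
After op 5 (read()): arr=[13 15 4] head=2 tail=0 count=1
After op 6 (read()): arr=[13 15 4] head=0 tail=0 count=0
After op 7 (write(8)): arr=[8 15 4] head=0 tail=1 count=1
After op 8 (read()): arr=[8 15 4] head=1 tail=1 count=0
After op 9 (write(6)): arr=[8 6 4] head=1 tail=2 count=1
After op 10 (write(1)): arr=[8 6 1] head=1 tail=0 count=2
After op 11 (write(3)): arr=[3 6 1] head=1 tail=1 count=3
After op 12 (write(2)): arr=[3 2 1] head=2 tail=2 count=3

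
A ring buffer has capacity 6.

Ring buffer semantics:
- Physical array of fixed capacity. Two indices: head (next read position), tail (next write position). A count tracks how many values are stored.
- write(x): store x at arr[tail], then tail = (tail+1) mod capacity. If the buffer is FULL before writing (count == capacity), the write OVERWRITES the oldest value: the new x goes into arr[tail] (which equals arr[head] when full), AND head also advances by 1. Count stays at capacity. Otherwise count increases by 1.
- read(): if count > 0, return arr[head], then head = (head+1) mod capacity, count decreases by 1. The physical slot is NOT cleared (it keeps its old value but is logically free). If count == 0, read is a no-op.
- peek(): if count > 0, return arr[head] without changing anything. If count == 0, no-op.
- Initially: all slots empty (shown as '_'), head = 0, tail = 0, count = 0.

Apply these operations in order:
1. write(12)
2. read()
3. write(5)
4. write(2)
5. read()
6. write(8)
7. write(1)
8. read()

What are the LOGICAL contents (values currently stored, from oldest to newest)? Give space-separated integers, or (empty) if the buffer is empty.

After op 1 (write(12)): arr=[12 _ _ _ _ _] head=0 tail=1 count=1
After op 2 (read()): arr=[12 _ _ _ _ _] head=1 tail=1 count=0
After op 3 (write(5)): arr=[12 5 _ _ _ _] head=1 tail=2 count=1
After op 4 (write(2)): arr=[12 5 2 _ _ _] head=1 tail=3 count=2
After op 5 (read()): arr=[12 5 2 _ _ _] head=2 tail=3 count=1
After op 6 (write(8)): arr=[12 5 2 8 _ _] head=2 tail=4 count=2
After op 7 (write(1)): arr=[12 5 2 8 1 _] head=2 tail=5 count=3
After op 8 (read()): arr=[12 5 2 8 1 _] head=3 tail=5 count=2

Answer: 8 1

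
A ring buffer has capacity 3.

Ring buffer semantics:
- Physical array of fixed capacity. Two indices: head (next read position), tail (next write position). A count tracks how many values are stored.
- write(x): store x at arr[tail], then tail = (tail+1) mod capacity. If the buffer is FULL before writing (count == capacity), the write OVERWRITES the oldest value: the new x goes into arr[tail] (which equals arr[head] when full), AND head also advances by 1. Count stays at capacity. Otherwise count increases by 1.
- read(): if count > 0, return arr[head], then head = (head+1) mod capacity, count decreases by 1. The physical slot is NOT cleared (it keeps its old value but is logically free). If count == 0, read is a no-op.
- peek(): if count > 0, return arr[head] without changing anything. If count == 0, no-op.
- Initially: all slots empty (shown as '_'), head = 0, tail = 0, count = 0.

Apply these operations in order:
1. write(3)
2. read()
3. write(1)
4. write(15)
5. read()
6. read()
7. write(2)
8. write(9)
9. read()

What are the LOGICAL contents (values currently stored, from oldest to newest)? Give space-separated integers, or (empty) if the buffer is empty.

Answer: 9

Derivation:
After op 1 (write(3)): arr=[3 _ _] head=0 tail=1 count=1
After op 2 (read()): arr=[3 _ _] head=1 tail=1 count=0
After op 3 (write(1)): arr=[3 1 _] head=1 tail=2 count=1
After op 4 (write(15)): arr=[3 1 15] head=1 tail=0 count=2
After op 5 (read()): arr=[3 1 15] head=2 tail=0 count=1
After op 6 (read()): arr=[3 1 15] head=0 tail=0 count=0
After op 7 (write(2)): arr=[2 1 15] head=0 tail=1 count=1
After op 8 (write(9)): arr=[2 9 15] head=0 tail=2 count=2
After op 9 (read()): arr=[2 9 15] head=1 tail=2 count=1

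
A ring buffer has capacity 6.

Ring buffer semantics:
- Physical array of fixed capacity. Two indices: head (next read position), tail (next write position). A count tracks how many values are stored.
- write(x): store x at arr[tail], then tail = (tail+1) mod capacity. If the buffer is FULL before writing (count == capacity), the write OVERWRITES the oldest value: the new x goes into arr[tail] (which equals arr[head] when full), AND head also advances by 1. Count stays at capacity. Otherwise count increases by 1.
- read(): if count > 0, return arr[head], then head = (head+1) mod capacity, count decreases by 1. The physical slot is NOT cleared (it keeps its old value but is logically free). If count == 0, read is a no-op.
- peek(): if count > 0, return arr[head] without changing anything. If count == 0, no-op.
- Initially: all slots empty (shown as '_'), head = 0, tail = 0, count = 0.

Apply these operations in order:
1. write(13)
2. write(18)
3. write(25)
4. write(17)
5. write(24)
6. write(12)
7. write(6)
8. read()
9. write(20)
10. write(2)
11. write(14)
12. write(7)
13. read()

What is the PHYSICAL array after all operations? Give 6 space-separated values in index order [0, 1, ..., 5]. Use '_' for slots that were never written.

After op 1 (write(13)): arr=[13 _ _ _ _ _] head=0 tail=1 count=1
After op 2 (write(18)): arr=[13 18 _ _ _ _] head=0 tail=2 count=2
After op 3 (write(25)): arr=[13 18 25 _ _ _] head=0 tail=3 count=3
After op 4 (write(17)): arr=[13 18 25 17 _ _] head=0 tail=4 count=4
After op 5 (write(24)): arr=[13 18 25 17 24 _] head=0 tail=5 count=5
After op 6 (write(12)): arr=[13 18 25 17 24 12] head=0 tail=0 count=6
After op 7 (write(6)): arr=[6 18 25 17 24 12] head=1 tail=1 count=6
After op 8 (read()): arr=[6 18 25 17 24 12] head=2 tail=1 count=5
After op 9 (write(20)): arr=[6 20 25 17 24 12] head=2 tail=2 count=6
After op 10 (write(2)): arr=[6 20 2 17 24 12] head=3 tail=3 count=6
After op 11 (write(14)): arr=[6 20 2 14 24 12] head=4 tail=4 count=6
After op 12 (write(7)): arr=[6 20 2 14 7 12] head=5 tail=5 count=6
After op 13 (read()): arr=[6 20 2 14 7 12] head=0 tail=5 count=5

Answer: 6 20 2 14 7 12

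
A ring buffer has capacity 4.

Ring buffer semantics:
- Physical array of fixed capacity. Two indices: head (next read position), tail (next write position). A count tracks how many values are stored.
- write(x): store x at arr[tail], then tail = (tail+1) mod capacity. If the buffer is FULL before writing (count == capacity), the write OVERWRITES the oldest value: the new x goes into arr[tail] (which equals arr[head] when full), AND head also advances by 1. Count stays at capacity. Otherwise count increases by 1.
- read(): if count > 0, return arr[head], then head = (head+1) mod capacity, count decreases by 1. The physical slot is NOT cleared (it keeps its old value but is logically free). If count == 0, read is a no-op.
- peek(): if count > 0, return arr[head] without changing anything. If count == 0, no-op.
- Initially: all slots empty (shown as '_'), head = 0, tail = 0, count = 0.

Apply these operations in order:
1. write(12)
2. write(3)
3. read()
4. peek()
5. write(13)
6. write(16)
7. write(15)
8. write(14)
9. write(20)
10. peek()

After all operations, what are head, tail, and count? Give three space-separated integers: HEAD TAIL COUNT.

After op 1 (write(12)): arr=[12 _ _ _] head=0 tail=1 count=1
After op 2 (write(3)): arr=[12 3 _ _] head=0 tail=2 count=2
After op 3 (read()): arr=[12 3 _ _] head=1 tail=2 count=1
After op 4 (peek()): arr=[12 3 _ _] head=1 tail=2 count=1
After op 5 (write(13)): arr=[12 3 13 _] head=1 tail=3 count=2
After op 6 (write(16)): arr=[12 3 13 16] head=1 tail=0 count=3
After op 7 (write(15)): arr=[15 3 13 16] head=1 tail=1 count=4
After op 8 (write(14)): arr=[15 14 13 16] head=2 tail=2 count=4
After op 9 (write(20)): arr=[15 14 20 16] head=3 tail=3 count=4
After op 10 (peek()): arr=[15 14 20 16] head=3 tail=3 count=4

Answer: 3 3 4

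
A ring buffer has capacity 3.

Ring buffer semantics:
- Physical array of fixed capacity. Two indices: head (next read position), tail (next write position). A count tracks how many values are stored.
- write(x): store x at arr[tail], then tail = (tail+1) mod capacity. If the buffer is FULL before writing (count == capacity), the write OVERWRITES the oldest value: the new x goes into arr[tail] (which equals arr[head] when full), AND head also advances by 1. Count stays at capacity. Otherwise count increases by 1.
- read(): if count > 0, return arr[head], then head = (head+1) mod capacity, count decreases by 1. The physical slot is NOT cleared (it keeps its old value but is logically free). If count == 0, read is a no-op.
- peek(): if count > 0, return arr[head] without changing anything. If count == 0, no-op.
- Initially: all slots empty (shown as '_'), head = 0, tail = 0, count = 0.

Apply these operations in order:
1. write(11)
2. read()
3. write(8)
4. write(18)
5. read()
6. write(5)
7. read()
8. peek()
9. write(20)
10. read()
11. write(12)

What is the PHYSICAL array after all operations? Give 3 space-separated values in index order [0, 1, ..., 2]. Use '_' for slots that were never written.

After op 1 (write(11)): arr=[11 _ _] head=0 tail=1 count=1
After op 2 (read()): arr=[11 _ _] head=1 tail=1 count=0
After op 3 (write(8)): arr=[11 8 _] head=1 tail=2 count=1
After op 4 (write(18)): arr=[11 8 18] head=1 tail=0 count=2
After op 5 (read()): arr=[11 8 18] head=2 tail=0 count=1
After op 6 (write(5)): arr=[5 8 18] head=2 tail=1 count=2
After op 7 (read()): arr=[5 8 18] head=0 tail=1 count=1
After op 8 (peek()): arr=[5 8 18] head=0 tail=1 count=1
After op 9 (write(20)): arr=[5 20 18] head=0 tail=2 count=2
After op 10 (read()): arr=[5 20 18] head=1 tail=2 count=1
After op 11 (write(12)): arr=[5 20 12] head=1 tail=0 count=2

Answer: 5 20 12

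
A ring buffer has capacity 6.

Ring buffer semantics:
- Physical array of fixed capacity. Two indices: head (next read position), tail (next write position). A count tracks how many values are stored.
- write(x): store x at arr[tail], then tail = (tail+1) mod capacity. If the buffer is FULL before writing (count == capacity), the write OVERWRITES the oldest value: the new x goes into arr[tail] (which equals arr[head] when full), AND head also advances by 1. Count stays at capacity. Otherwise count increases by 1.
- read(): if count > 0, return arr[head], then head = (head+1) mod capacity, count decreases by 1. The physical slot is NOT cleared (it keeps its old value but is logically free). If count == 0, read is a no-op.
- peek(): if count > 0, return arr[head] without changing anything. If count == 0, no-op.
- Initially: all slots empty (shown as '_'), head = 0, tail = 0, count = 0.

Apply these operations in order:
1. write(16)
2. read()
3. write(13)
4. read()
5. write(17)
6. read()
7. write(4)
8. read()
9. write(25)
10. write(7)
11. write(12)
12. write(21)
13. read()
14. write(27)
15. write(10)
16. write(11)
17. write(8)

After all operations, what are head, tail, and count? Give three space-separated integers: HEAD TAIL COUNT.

After op 1 (write(16)): arr=[16 _ _ _ _ _] head=0 tail=1 count=1
After op 2 (read()): arr=[16 _ _ _ _ _] head=1 tail=1 count=0
After op 3 (write(13)): arr=[16 13 _ _ _ _] head=1 tail=2 count=1
After op 4 (read()): arr=[16 13 _ _ _ _] head=2 tail=2 count=0
After op 5 (write(17)): arr=[16 13 17 _ _ _] head=2 tail=3 count=1
After op 6 (read()): arr=[16 13 17 _ _ _] head=3 tail=3 count=0
After op 7 (write(4)): arr=[16 13 17 4 _ _] head=3 tail=4 count=1
After op 8 (read()): arr=[16 13 17 4 _ _] head=4 tail=4 count=0
After op 9 (write(25)): arr=[16 13 17 4 25 _] head=4 tail=5 count=1
After op 10 (write(7)): arr=[16 13 17 4 25 7] head=4 tail=0 count=2
After op 11 (write(12)): arr=[12 13 17 4 25 7] head=4 tail=1 count=3
After op 12 (write(21)): arr=[12 21 17 4 25 7] head=4 tail=2 count=4
After op 13 (read()): arr=[12 21 17 4 25 7] head=5 tail=2 count=3
After op 14 (write(27)): arr=[12 21 27 4 25 7] head=5 tail=3 count=4
After op 15 (write(10)): arr=[12 21 27 10 25 7] head=5 tail=4 count=5
After op 16 (write(11)): arr=[12 21 27 10 11 7] head=5 tail=5 count=6
After op 17 (write(8)): arr=[12 21 27 10 11 8] head=0 tail=0 count=6

Answer: 0 0 6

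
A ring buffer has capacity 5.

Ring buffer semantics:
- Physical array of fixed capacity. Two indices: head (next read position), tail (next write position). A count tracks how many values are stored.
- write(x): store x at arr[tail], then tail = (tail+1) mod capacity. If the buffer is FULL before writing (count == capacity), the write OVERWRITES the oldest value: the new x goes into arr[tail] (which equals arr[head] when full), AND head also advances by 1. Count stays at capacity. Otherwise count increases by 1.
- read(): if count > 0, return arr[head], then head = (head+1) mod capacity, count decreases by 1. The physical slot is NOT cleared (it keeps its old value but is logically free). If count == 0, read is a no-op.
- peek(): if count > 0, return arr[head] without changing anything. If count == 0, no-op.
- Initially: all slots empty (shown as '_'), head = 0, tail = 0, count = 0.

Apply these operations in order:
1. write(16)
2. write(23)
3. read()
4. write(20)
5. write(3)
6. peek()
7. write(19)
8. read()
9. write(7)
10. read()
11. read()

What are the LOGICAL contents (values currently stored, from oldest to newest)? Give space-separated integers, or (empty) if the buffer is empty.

Answer: 19 7

Derivation:
After op 1 (write(16)): arr=[16 _ _ _ _] head=0 tail=1 count=1
After op 2 (write(23)): arr=[16 23 _ _ _] head=0 tail=2 count=2
After op 3 (read()): arr=[16 23 _ _ _] head=1 tail=2 count=1
After op 4 (write(20)): arr=[16 23 20 _ _] head=1 tail=3 count=2
After op 5 (write(3)): arr=[16 23 20 3 _] head=1 tail=4 count=3
After op 6 (peek()): arr=[16 23 20 3 _] head=1 tail=4 count=3
After op 7 (write(19)): arr=[16 23 20 3 19] head=1 tail=0 count=4
After op 8 (read()): arr=[16 23 20 3 19] head=2 tail=0 count=3
After op 9 (write(7)): arr=[7 23 20 3 19] head=2 tail=1 count=4
After op 10 (read()): arr=[7 23 20 3 19] head=3 tail=1 count=3
After op 11 (read()): arr=[7 23 20 3 19] head=4 tail=1 count=2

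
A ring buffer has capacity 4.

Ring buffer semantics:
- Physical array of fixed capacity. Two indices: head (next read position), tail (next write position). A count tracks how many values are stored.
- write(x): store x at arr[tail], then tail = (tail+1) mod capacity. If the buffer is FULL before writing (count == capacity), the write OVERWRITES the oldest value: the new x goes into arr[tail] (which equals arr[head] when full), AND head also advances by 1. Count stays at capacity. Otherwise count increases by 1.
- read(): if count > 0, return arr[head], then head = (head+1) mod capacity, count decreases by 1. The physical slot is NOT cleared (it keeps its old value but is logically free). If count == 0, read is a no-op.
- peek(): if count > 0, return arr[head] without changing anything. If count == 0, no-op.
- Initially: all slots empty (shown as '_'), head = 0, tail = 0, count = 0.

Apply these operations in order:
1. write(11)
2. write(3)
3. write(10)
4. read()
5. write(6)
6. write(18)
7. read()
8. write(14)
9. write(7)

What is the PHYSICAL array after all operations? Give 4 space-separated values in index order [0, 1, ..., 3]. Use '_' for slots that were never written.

After op 1 (write(11)): arr=[11 _ _ _] head=0 tail=1 count=1
After op 2 (write(3)): arr=[11 3 _ _] head=0 tail=2 count=2
After op 3 (write(10)): arr=[11 3 10 _] head=0 tail=3 count=3
After op 4 (read()): arr=[11 3 10 _] head=1 tail=3 count=2
After op 5 (write(6)): arr=[11 3 10 6] head=1 tail=0 count=3
After op 6 (write(18)): arr=[18 3 10 6] head=1 tail=1 count=4
After op 7 (read()): arr=[18 3 10 6] head=2 tail=1 count=3
After op 8 (write(14)): arr=[18 14 10 6] head=2 tail=2 count=4
After op 9 (write(7)): arr=[18 14 7 6] head=3 tail=3 count=4

Answer: 18 14 7 6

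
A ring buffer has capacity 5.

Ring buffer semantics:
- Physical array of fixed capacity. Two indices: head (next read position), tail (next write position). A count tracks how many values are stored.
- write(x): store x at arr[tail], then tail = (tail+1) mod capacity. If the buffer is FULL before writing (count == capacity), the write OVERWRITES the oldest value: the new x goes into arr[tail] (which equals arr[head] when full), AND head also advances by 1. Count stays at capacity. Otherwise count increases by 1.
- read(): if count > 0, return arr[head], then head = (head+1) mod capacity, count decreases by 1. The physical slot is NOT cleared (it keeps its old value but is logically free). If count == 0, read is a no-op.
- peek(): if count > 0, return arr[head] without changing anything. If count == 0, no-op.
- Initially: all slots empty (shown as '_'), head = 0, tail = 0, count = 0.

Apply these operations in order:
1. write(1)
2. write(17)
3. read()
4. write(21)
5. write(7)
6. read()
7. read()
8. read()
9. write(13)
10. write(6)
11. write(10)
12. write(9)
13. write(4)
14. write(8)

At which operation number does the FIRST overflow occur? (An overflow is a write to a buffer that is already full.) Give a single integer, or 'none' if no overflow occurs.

Answer: 14

Derivation:
After op 1 (write(1)): arr=[1 _ _ _ _] head=0 tail=1 count=1
After op 2 (write(17)): arr=[1 17 _ _ _] head=0 tail=2 count=2
After op 3 (read()): arr=[1 17 _ _ _] head=1 tail=2 count=1
After op 4 (write(21)): arr=[1 17 21 _ _] head=1 tail=3 count=2
After op 5 (write(7)): arr=[1 17 21 7 _] head=1 tail=4 count=3
After op 6 (read()): arr=[1 17 21 7 _] head=2 tail=4 count=2
After op 7 (read()): arr=[1 17 21 7 _] head=3 tail=4 count=1
After op 8 (read()): arr=[1 17 21 7 _] head=4 tail=4 count=0
After op 9 (write(13)): arr=[1 17 21 7 13] head=4 tail=0 count=1
After op 10 (write(6)): arr=[6 17 21 7 13] head=4 tail=1 count=2
After op 11 (write(10)): arr=[6 10 21 7 13] head=4 tail=2 count=3
After op 12 (write(9)): arr=[6 10 9 7 13] head=4 tail=3 count=4
After op 13 (write(4)): arr=[6 10 9 4 13] head=4 tail=4 count=5
After op 14 (write(8)): arr=[6 10 9 4 8] head=0 tail=0 count=5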